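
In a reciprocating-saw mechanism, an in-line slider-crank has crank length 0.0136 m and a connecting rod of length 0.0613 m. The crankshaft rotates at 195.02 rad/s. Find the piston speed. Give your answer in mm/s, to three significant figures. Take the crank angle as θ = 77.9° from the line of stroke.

2720

ω = 195 rad/s
For an in-line slider-crank, x = r cosθ + √(L² − r² sin²θ), so v = −rω sinθ·[1 + r cosθ/√(L² − r² sin²θ)].
With r = 0.0136 m, L = 0.0613 m, θ = 77.9°: √(L² − r² sin²θ) = 0.05984 m.
v = −0.0136·195·0.97778·[1 + 0.0136·0.20962/0.05984] = -2.7169 m/s.
|v| = 2.7169 m/s = 2716.9 mm/s.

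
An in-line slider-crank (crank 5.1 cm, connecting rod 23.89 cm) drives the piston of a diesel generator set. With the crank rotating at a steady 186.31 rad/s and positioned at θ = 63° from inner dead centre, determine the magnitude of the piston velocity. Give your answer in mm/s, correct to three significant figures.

ω = 186.3 rad/s
For an in-line slider-crank, x = r cosθ + √(L² − r² sin²θ), so v = −rω sinθ·[1 + r cosθ/√(L² − r² sin²θ)].
With r = 0.051 m, L = 0.2389 m, θ = 63°: √(L² − r² sin²θ) = 0.23454 m.
v = −0.051·186.3·0.89101·[1 + 0.051·0.45399/0.23454] = -9.302 m/s.
|v| = 9.302 m/s = 9302 mm/s.

9300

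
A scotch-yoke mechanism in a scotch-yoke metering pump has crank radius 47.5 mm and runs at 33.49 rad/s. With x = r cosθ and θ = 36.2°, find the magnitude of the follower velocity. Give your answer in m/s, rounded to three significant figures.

ω = 33.49 rad/s
x = r cosθ ⇒ ẋ = −rω sinθ.
|v| = rω|sinθ| = 0.0475·33.49·|sin 36.2°| = 0.93952 m/s.

0.940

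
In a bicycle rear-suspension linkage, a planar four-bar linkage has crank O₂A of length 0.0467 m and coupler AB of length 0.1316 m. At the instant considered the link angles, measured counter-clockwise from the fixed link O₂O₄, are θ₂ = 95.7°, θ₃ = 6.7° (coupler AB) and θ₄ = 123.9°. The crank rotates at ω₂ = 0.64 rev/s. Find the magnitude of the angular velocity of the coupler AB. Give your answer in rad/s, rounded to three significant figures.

0.758

ω₂ = 4.021 rad/s (from 0.64 rev/s).
Differentiating the loop-closure r₂e^{iθ₂}+r₃e^{iθ₃}=r₁+r₄e^{iθ₄} gives r₂ω₂e^{iθ₂}+r₃ω₃e^{iθ₃}=r₄ω₄e^{iθ₄}.
Eliminating the other unknown: ω₃ = r₂ω₂ sin(θ₄−θ₂) / [r₃ sin(θ₃−θ₄)].
Numerator sine = +0.47255; denominator sine = -0.88942.
Result = 0.0467·4.021·(+0.47255) / (0.1316·(-0.88942)) = -0.75817 rad/s; magnitude 0.75817 rad/s.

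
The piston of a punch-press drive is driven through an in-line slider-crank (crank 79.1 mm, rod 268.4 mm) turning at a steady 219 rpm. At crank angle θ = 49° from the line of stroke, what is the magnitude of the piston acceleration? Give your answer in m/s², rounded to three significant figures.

25.8

ω = 2π·219/60 = 22.93 rad/s
x(θ) = r cosθ + √(L² − r² sin²θ); with ω constant, a = ω²·d²x/dθ².
d²x/dθ² = −r cosθ − r²(cos2θ)/√u − r⁴ sin²2θ/(4u^{3/2}),  u = L² − r² sin²θ = 0.0684748 m².
Substituting r = 0.0791 m, L = 0.2684 m, θ = 49°: d²x/dθ² = -0.049102 m.
a = ω²·d²x/dθ² = (22.93)²·(-0.049102) = -25.825 m/s²;  |a| = 25.825 m/s².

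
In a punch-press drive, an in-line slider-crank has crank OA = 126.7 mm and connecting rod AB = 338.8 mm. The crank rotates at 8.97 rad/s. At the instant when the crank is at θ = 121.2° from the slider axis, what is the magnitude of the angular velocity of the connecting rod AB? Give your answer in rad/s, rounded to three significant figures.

ω = 8.97 rad/s
The rod makes angle φ with the slider axis where L sinφ = r sinθ; differentiating, L cosφ·φ̇ = r ω cosθ.
L cosφ = √(L² − r² sin²θ) = 0.321 m.
|ω_rod| = r ω |cosθ| / √(L² − r² sin²θ) = 0.1267·8.97·0.51803/0.321 = 1.8341 rad/s.

1.83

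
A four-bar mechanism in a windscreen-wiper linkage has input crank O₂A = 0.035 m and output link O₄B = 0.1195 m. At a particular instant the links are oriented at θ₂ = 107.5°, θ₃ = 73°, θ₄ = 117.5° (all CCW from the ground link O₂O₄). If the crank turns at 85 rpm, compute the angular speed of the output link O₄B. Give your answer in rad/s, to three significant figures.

2.11

ω₂ = 8.901 rad/s (from 85 rpm).
Differentiating the loop-closure r₂e^{iθ₂}+r₃e^{iθ₃}=r₁+r₄e^{iθ₄} gives r₂ω₂e^{iθ₂}+r₃ω₃e^{iθ₃}=r₄ω₄e^{iθ₄}.
Eliminating the other unknown: ω₄ = r₂ω₂ sin(θ₂−θ₃) / [r₄ sin(θ₄−θ₃)].
Numerator sine = +0.56641; denominator sine = +0.70091.
Result = 0.035·8.901·(+0.56641) / (0.1195·(+0.70091)) = +2.1068 rad/s; magnitude 2.1068 rad/s.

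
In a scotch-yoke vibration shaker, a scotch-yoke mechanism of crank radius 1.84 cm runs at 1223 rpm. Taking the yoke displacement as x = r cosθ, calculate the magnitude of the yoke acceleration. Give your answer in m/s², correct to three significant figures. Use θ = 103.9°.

ω = 128.1 rad/s (from 1223 rpm).
x = r cosθ ⇒ ẍ = −rω² cosθ (ω constant).
|a| = rω²|cosθ| = 0.0184·(128.1)²·|cos 103.9°| = 72.502 m/s².

72.5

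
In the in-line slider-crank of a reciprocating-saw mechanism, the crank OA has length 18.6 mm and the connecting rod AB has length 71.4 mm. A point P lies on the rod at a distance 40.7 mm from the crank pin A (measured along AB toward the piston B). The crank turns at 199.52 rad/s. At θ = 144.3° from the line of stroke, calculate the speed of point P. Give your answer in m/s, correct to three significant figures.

2.30

ω = 199.5 rad/s.  Crank-pin speed |V_A| = rω = 3.7111 m/s, perpendicular to OA.
Rod angle: sinφ = −(r/L) sinθ ⇒ φ = -8.744°; ω_rod = −rω cosθ/√(L²−r²sin²θ) = +42.705 rad/s.
V_P = V_A + ω_rod × AP, with AP = 0.0407 m along the rod.
Components: V_Px = −rω sinθ − a·ω_rod·sinφ = -1.9013 m/s;  V_Py = rω cosθ + a·ω_rod·cosφ = -1.2958 m/s.
|V_P| = √(V_Px² + V_Py²) = 2.3009 m/s.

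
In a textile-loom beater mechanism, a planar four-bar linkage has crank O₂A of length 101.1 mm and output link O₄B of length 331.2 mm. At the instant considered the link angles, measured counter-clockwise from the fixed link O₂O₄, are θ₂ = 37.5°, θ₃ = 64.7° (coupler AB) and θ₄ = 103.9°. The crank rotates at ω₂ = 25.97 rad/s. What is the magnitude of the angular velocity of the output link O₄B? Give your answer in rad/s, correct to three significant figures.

5.73

ω₂ = 25.97 rad/s
Differentiating the loop-closure r₂e^{iθ₂}+r₃e^{iθ₃}=r₁+r₄e^{iθ₄} gives r₂ω₂e^{iθ₂}+r₃ω₃e^{iθ₃}=r₄ω₄e^{iθ₄}.
Eliminating the other unknown: ω₄ = r₂ω₂ sin(θ₂−θ₃) / [r₄ sin(θ₄−θ₃)].
Numerator sine = -0.45710; denominator sine = +0.63203.
Result = 0.1011·25.97·(-0.45710) / (0.3312·(+0.63203)) = -5.7333 rad/s; magnitude 5.7333 rad/s.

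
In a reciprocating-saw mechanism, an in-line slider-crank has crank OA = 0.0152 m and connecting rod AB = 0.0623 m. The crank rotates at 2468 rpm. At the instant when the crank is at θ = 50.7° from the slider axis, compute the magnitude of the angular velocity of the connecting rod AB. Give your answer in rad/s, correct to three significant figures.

40.7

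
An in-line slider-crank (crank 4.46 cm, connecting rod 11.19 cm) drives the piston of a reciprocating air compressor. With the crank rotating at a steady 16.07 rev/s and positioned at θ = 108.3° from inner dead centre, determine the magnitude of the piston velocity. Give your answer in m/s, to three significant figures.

3.70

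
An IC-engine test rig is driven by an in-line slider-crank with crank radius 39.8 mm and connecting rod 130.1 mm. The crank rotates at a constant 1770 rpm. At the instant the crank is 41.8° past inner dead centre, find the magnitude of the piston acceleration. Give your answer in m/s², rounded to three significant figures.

ω = 2π·1770/60 = 185.4 rad/s
x(θ) = r cosθ + √(L² − r² sin²θ); with ω constant, a = ω²·d²x/dθ².
d²x/dθ² = −r cosθ − r²(cos2θ)/√u − r⁴ sin²2θ/(4u^{3/2}),  u = L² − r² sin²θ = 0.0162223 m².
Substituting r = 0.0398 m, L = 0.1301 m, θ = 41.8°: d²x/dθ² = -0.031356 m.
a = ω²·d²x/dθ² = (185.4)²·(-0.031356) = -1077.3 m/s²;  |a| = 1077.3 m/s².

1080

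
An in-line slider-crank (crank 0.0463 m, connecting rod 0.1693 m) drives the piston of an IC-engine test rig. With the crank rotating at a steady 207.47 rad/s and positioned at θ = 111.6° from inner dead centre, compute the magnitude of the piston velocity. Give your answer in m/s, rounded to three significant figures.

8.00

ω = 207.5 rad/s
For an in-line slider-crank, x = r cosθ + √(L² − r² sin²θ), so v = −rω sinθ·[1 + r cosθ/√(L² − r² sin²θ)].
With r = 0.0463 m, L = 0.1693 m, θ = 111.6°: √(L² − r² sin²θ) = 0.16374 m.
v = −0.0463·207.5·0.92978·[1 + 0.0463·-0.36812/0.16374] = -8.0016 m/s.
|v| = 8.0016 m/s.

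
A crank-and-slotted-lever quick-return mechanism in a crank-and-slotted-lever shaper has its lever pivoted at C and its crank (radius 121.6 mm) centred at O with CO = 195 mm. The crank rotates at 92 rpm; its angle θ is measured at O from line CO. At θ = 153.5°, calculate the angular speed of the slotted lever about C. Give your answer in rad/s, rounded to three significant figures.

ω = 9.634 rad/s (from 92 rpm).
Crank pin A relative to C: A = (d + r cosθ, r sinθ); lever angle φ = atan2(r sinθ, d + r cosθ).
Differentiating tanφ: φ̇ = rω(d cosθ + r)/(d² + r² + 2dr cosθ).
d² + r² + 2dr cosθ = |CA|² = 0.0103702 m²;  d cosθ + r = -0.052912 m.
|ω_lever| = |0.1216·9.634·-0.052912| / 0.0103702 = 5.9775 rad/s.

5.98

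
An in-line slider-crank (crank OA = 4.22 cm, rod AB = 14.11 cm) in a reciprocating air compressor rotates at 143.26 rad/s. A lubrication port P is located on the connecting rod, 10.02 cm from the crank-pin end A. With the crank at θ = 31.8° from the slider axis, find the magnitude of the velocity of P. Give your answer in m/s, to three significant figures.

4.05

ω = 143.3 rad/s.  Crank-pin speed |V_A| = rω = 6.0456 m/s, perpendicular to OA.
Rod angle: sinφ = −(r/L) sinθ ⇒ φ = -9.068°; ω_rod = −rω cosθ/√(L²−r²sin²θ) = -36.875 rad/s.
V_P = V_A + ω_rod × AP, with AP = 0.1002 m along the rod.
Components: V_Px = −rω sinθ − a·ω_rod·sinφ = -3.7681 m/s;  V_Py = rω cosθ + a·ω_rod·cosφ = +1.4894 m/s.
|V_P| = √(V_Px² + V_Py²) = 4.0517 m/s.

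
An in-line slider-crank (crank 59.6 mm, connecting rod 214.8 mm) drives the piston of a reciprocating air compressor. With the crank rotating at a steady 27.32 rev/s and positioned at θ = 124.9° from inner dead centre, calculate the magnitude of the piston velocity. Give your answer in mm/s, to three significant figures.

ω = 2π·27.3 = 171.7 rad/s
For an in-line slider-crank, x = r cosθ + √(L² − r² sin²θ), so v = −rω sinθ·[1 + r cosθ/√(L² − r² sin²θ)].
With r = 0.0596 m, L = 0.2148 m, θ = 124.9°: √(L² − r² sin²θ) = 0.20916 m.
v = −0.0596·171.7·0.82015·[1 + 0.0596·-0.57215/0.20916] = -7.0228 m/s.
|v| = 7.0228 m/s = 7022.8 mm/s.

7020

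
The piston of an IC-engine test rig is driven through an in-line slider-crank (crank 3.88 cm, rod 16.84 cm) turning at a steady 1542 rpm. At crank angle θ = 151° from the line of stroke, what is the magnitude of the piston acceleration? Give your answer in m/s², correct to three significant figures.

758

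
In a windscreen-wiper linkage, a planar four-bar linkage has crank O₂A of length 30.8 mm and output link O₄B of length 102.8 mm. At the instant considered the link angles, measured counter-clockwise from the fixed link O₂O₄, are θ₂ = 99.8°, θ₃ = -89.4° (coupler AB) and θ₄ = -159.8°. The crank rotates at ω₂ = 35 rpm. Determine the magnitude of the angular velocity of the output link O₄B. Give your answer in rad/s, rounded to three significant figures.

ω₂ = 3.665 rad/s (from 35 rpm).
Differentiating the loop-closure r₂e^{iθ₂}+r₃e^{iθ₃}=r₁+r₄e^{iθ₄} gives r₂ω₂e^{iθ₂}+r₃ω₃e^{iθ₃}=r₄ω₄e^{iθ₄}.
Eliminating the other unknown: ω₄ = r₂ω₂ sin(θ₂−θ₃) / [r₄ sin(θ₄−θ₃)].
Numerator sine = -0.15988; denominator sine = -0.94206.
Result = 0.0308·3.665·(-0.15988) / (0.1028·(-0.94206)) = +0.18637 rad/s; magnitude 0.18637 rad/s.

0.186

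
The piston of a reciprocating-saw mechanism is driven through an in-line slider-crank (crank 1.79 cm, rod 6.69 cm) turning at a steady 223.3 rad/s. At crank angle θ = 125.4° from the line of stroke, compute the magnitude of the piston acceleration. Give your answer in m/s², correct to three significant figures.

593

ω = 223.3 rad/s
x(θ) = r cosθ + √(L² − r² sin²θ); with ω constant, a = ω²·d²x/dθ².
d²x/dθ² = −r cosθ − r²(cos2θ)/√u − r⁴ sin²2θ/(4u^{3/2}),  u = L² − r² sin²θ = 0.00426272 m².
Substituting r = 0.0179 m, L = 0.0669 m, θ = 125.4°: d²x/dθ² = +0.011901 m.
a = ω²·d²x/dθ² = (223.3)²·(+0.011901) = +593.41 m/s²;  |a| = 593.41 m/s².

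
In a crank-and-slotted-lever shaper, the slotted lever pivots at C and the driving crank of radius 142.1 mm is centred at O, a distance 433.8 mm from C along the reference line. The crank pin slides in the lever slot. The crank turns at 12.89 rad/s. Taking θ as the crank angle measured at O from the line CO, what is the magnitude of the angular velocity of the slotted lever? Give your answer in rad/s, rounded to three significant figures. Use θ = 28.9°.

3.02

ω = 12.89 rad/s
Crank pin A relative to C: A = (d + r cosθ, r sinθ); lever angle φ = atan2(r sinθ, d + r cosθ).
Differentiating tanφ: φ̇ = rω(d cosθ + r)/(d² + r² + 2dr cosθ).
d² + r² + 2dr cosθ = |CA|² = 0.316307 m²;  d cosθ + r = +0.52188 m.
|ω_lever| = |0.1421·12.89·+0.52188| / 0.316307 = 3.0221 rad/s.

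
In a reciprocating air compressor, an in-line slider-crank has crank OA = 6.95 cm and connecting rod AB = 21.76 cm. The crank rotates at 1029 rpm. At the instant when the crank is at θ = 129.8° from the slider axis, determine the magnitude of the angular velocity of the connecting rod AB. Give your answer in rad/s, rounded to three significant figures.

22.7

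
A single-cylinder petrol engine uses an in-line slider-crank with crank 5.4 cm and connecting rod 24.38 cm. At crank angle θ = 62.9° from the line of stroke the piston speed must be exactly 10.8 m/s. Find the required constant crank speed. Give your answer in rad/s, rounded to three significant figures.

For an in-line slider-crank, |v_piston| = rω|sinθ|·[1 + r cosθ/√(L² − r² sin²θ)].
With r = 0.054 m, L = 0.2438 m, θ = 62.9°: the bracketed kinematic factor |dx/dθ| = 0.053019 m.
ω = v/|dx/dθ| = 10.8/0.053019 = 203.7 rad/s.

204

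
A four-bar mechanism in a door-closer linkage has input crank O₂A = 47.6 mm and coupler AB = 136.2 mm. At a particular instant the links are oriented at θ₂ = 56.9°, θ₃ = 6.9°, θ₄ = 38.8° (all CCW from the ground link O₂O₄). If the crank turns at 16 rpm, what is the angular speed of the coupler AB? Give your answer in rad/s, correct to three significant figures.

0.344

ω₂ = 1.676 rad/s (from 16 rpm).
Differentiating the loop-closure r₂e^{iθ₂}+r₃e^{iθ₃}=r₁+r₄e^{iθ₄} gives r₂ω₂e^{iθ₂}+r₃ω₃e^{iθ₃}=r₄ω₄e^{iθ₄}.
Eliminating the other unknown: ω₃ = r₂ω₂ sin(θ₄−θ₂) / [r₃ sin(θ₃−θ₄)].
Numerator sine = -0.31068; denominator sine = -0.52844.
Result = 0.0476·1.676·(-0.31068) / (0.1362·(-0.52844)) = +0.34426 rad/s; magnitude 0.34426 rad/s.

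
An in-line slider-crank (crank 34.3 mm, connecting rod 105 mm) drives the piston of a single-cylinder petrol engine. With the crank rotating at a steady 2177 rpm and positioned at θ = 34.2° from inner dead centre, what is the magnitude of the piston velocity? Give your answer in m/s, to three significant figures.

5.60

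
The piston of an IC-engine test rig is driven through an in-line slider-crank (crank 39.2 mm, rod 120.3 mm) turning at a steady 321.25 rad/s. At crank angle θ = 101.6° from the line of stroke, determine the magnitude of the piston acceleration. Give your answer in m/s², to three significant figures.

2090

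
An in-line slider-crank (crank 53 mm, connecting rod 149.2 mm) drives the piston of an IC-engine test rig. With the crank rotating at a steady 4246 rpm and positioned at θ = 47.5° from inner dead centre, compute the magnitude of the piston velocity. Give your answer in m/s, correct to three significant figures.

21.7

ω = 2π·4246/60 = 444.6 rad/s
For an in-line slider-crank, x = r cosθ + √(L² − r² sin²θ), so v = −rω sinθ·[1 + r cosθ/√(L² − r² sin²θ)].
With r = 0.053 m, L = 0.1492 m, θ = 47.5°: √(L² − r² sin²θ) = 0.14399 m.
v = −0.053·444.6·0.73728·[1 + 0.053·0.67559/0.14399] = -21.695 m/s.
|v| = 21.695 m/s.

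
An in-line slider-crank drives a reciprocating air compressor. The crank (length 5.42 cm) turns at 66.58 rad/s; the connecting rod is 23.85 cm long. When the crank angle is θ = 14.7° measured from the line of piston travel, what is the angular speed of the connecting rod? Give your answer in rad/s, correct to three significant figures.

14.7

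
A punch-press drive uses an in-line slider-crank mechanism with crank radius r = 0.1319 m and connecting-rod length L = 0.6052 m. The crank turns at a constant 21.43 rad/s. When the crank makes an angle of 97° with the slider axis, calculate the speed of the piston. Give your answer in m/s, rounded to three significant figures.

ω = 21.43 rad/s
For an in-line slider-crank, x = r cosθ + √(L² − r² sin²θ), so v = −rω sinθ·[1 + r cosθ/√(L² − r² sin²θ)].
With r = 0.1319 m, L = 0.6052 m, θ = 97°: √(L² − r² sin²θ) = 0.59087 m.
v = −0.1319·21.43·0.99255·[1 + 0.1319·-0.12187/0.59087] = -2.7292 m/s.
|v| = 2.7292 m/s.

2.73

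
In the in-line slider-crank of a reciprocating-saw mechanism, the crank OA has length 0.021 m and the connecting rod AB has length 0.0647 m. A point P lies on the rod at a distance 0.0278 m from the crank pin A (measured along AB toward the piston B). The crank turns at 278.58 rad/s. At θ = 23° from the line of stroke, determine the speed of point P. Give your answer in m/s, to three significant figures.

4.01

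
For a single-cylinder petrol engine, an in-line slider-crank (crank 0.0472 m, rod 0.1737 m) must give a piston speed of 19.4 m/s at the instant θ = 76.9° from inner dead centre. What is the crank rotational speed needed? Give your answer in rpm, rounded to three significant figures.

For an in-line slider-crank, |v_piston| = rω|sinθ|·[1 + r cosθ/√(L² − r² sin²θ)].
With r = 0.0472 m, L = 0.1737 m, θ = 76.9°: the bracketed kinematic factor |dx/dθ| = 0.048908 m.
ω = v/|dx/dθ| = 19.4/0.048908 = 396.67 rad/s.
N = 60ω/(2π) = 3787.9 rpm.

3790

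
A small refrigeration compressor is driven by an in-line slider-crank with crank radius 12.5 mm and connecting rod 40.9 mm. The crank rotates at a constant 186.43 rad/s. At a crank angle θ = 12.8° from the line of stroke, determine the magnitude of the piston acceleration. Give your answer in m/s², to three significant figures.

ω = 186.4 rad/s
x(θ) = r cosθ + √(L² − r² sin²θ); with ω constant, a = ω²·d²x/dθ².
d²x/dθ² = −r cosθ − r²(cos2θ)/√u − r⁴ sin²2θ/(4u^{3/2}),  u = L² − r² sin²θ = 0.00166514 m².
Substituting r = 0.0125 m, L = 0.0409 m, θ = 12.8°: d²x/dθ² = -0.015659 m.
a = ω²·d²x/dθ² = (186.4)²·(-0.015659) = -544.26 m/s²;  |a| = 544.26 m/s².

544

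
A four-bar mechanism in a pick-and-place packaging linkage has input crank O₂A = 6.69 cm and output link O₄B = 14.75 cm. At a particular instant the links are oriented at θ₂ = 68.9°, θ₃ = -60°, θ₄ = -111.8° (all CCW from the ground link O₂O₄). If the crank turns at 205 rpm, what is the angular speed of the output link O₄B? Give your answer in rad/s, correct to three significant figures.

9.64

ω₂ = 21.47 rad/s (from 205 rpm).
Differentiating the loop-closure r₂e^{iθ₂}+r₃e^{iθ₃}=r₁+r₄e^{iθ₄} gives r₂ω₂e^{iθ₂}+r₃ω₃e^{iθ₃}=r₄ω₄e^{iθ₄}.
Eliminating the other unknown: ω₄ = r₂ω₂ sin(θ₂−θ₃) / [r₄ sin(θ₄−θ₃)].
Numerator sine = +0.77824; denominator sine = -0.78586.
Result = 0.0669·21.47·(+0.77824) / (0.1475·(-0.78586)) = -9.6425 rad/s; magnitude 9.6425 rad/s.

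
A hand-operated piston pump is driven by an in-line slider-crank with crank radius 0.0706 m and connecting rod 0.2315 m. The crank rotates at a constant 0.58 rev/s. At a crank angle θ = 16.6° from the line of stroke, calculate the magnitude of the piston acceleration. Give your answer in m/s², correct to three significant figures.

1.14

ω = 2π·0.58 = 3.644 rad/s
x(θ) = r cosθ + √(L² − r² sin²θ); with ω constant, a = ω²·d²x/dθ².
d²x/dθ² = −r cosθ − r²(cos2θ)/√u − r⁴ sin²2θ/(4u^{3/2}),  u = L² − r² sin²θ = 0.0531854 m².
Substituting r = 0.0706 m, L = 0.2315 m, θ = 16.6°: d²x/dθ² = -0.085894 m.
a = ω²·d²x/dθ² = (3.644)²·(-0.085894) = -1.1407 m/s²;  |a| = 1.1407 m/s².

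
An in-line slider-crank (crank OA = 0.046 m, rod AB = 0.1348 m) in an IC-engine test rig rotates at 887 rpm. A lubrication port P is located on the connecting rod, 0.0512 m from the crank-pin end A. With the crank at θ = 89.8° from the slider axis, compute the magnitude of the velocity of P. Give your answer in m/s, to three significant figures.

ω = 92.89 rad/s.  Crank-pin speed |V_A| = rω = 4.2728 m/s, perpendicular to OA.
Rod angle: sinφ = −(r/L) sinθ ⇒ φ = -19.953°; ω_rod = −rω cosθ/√(L²−r²sin²θ) = -0.11771 rad/s.
V_P = V_A + ω_rod × AP, with AP = 0.0512 m along the rod.
Components: V_Px = −rω sinθ − a·ω_rod·sinφ = -4.2748 m/s;  V_Py = rω cosθ + a·ω_rod·cosφ = +0.0092498 m/s.
|V_P| = √(V_Px² + V_Py²) = 4.2748 m/s.

4.27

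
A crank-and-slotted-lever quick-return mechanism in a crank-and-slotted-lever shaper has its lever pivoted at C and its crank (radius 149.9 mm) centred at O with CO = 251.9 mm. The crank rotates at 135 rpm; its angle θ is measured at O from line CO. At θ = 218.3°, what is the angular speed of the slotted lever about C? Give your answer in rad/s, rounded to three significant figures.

ω = 14.14 rad/s (from 135 rpm).
Crank pin A relative to C: A = (d + r cosθ, r sinθ); lever angle φ = atan2(r sinθ, d + r cosθ).
Differentiating tanφ: φ̇ = rω(d cosθ + r)/(d² + r² + 2dr cosθ).
d² + r² + 2dr cosθ = |CA|² = 0.0266576 m²;  d cosθ + r = -0.047785 m.
|ω_lever| = |0.1499·14.14·-0.047785| / 0.0266576 = 3.7987 rad/s.

3.80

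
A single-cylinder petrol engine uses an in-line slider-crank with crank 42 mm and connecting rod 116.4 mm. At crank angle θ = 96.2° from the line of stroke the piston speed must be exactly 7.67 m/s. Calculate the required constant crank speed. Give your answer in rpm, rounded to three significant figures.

For an in-line slider-crank, |v_piston| = rω|sinθ|·[1 + r cosθ/√(L² − r² sin²θ)].
With r = 0.042 m, L = 0.1164 m, θ = 96.2°: the bracketed kinematic factor |dx/dθ| = 0.040011 m.
ω = v/|dx/dθ| = 7.67/0.040011 = 191.7 rad/s.
N = 60ω/(2π) = 1830.6 rpm.

1830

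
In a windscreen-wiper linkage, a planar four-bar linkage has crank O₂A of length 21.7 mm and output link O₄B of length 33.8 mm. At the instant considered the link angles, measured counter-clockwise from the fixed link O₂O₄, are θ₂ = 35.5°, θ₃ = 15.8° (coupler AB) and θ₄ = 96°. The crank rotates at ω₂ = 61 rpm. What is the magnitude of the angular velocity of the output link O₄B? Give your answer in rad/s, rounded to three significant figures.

ω₂ = 6.388 rad/s (from 61 rpm).
Differentiating the loop-closure r₂e^{iθ₂}+r₃e^{iθ₃}=r₁+r₄e^{iθ₄} gives r₂ω₂e^{iθ₂}+r₃ω₃e^{iθ₃}=r₄ω₄e^{iθ₄}.
Eliminating the other unknown: ω₄ = r₂ω₂ sin(θ₂−θ₃) / [r₄ sin(θ₄−θ₃)].
Numerator sine = +0.33710; denominator sine = +0.98541.
Result = 0.0217·6.388·(+0.33710) / (0.0338·(+0.98541)) = +1.4029 rad/s; magnitude 1.4029 rad/s.

1.40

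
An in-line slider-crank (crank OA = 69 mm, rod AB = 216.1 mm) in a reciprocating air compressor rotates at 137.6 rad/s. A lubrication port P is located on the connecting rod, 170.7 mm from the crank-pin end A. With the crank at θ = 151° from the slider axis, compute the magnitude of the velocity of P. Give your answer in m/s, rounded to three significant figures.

3.98

ω = 137.6 rad/s.  Crank-pin speed |V_A| = rω = 9.4944 m/s, perpendicular to OA.
Rod angle: sinφ = −(r/L) sinθ ⇒ φ = -8.905°; ω_rod = −rω cosθ/√(L²−r²sin²θ) = +38.895 rad/s.
V_P = V_A + ω_rod × AP, with AP = 0.1707 m along the rod.
Components: V_Px = −rω sinθ − a·ω_rod·sinφ = -3.5752 m/s;  V_Py = rω cosθ + a·ω_rod·cosφ = -1.7446 m/s.
|V_P| = √(V_Px² + V_Py²) = 3.9781 m/s.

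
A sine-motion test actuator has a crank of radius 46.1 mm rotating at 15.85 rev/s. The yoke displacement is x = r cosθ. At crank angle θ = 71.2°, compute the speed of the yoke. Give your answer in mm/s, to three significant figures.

ω = 99.59 rad/s (from 15.85 rev/s).
x = r cosθ ⇒ ẋ = −rω sinθ.
|v| = rω|sinθ| = 0.0461·99.59·|sin 71.2°| = 4.3461 m/s = 4346.1 mm/s.

4350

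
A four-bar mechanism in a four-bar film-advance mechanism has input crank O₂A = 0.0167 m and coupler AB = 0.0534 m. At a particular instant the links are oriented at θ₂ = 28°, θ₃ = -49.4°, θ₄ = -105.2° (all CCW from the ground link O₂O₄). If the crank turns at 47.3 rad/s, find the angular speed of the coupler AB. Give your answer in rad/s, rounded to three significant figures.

ω₂ = 47.3 rad/s
Differentiating the loop-closure r₂e^{iθ₂}+r₃e^{iθ₃}=r₁+r₄e^{iθ₄} gives r₂ω₂e^{iθ₂}+r₃ω₃e^{iθ₃}=r₄ω₄e^{iθ₄}.
Eliminating the other unknown: ω₃ = r₂ω₂ sin(θ₄−θ₂) / [r₃ sin(θ₃−θ₄)].
Numerator sine = -0.72897; denominator sine = +0.82708.
Result = 0.0167·47.3·(-0.72897) / (0.0534·(+0.82708)) = -13.038 rad/s; magnitude 13.038 rad/s.

13.0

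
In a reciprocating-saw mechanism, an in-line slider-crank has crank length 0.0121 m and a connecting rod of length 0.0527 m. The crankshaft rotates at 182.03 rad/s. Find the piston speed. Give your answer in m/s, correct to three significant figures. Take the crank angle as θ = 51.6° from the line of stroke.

1.98

ω = 182 rad/s
For an in-line slider-crank, x = r cosθ + √(L² − r² sin²θ), so v = −rω sinθ·[1 + r cosθ/√(L² − r² sin²θ)].
With r = 0.0121 m, L = 0.0527 m, θ = 51.6°: √(L² − r² sin²θ) = 0.05184 m.
v = −0.0121·182·0.78369·[1 + 0.0121·0.62115/0.05184] = -1.9764 m/s.
|v| = 1.9764 m/s.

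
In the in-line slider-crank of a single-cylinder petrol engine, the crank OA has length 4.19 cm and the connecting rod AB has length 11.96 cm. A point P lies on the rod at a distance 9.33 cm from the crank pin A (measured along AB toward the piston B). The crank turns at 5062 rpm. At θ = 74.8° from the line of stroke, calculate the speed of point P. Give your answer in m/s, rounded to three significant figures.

ω = 530.1 rad/s.  Crank-pin speed |V_A| = rω = 22.211 m/s, perpendicular to OA.
Rod angle: sinφ = −(r/L) sinθ ⇒ φ = -19.760°; ω_rod = −rω cosθ/√(L²−r²sin²θ) = -51.737 rad/s.
V_P = V_A + ω_rod × AP, with AP = 0.0933 m along the rod.
Components: V_Px = −rω sinθ − a·ω_rod·sinφ = -23.066 m/s;  V_Py = rω cosθ + a·ω_rod·cosφ = +1.2806 m/s.
|V_P| = √(V_Px² + V_Py²) = 23.101 m/s.

23.1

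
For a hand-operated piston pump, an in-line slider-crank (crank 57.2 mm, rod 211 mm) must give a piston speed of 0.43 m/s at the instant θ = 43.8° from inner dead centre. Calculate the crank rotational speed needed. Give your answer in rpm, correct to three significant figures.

For an in-line slider-crank, |v_piston| = rω|sinθ|·[1 + r cosθ/√(L² − r² sin²θ)].
With r = 0.0572 m, L = 0.211 m, θ = 43.8°: the bracketed kinematic factor |dx/dθ| = 0.047477 m.
ω = v/|dx/dθ| = 0.43/0.047477 = 9.057 rad/s.
N = 60ω/(2π) = 86.488 rpm.

86.5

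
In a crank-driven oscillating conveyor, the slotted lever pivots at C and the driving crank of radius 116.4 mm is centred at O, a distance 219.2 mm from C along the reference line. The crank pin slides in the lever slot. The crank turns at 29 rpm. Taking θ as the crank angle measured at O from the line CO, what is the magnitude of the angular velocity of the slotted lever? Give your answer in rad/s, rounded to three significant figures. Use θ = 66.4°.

ω = 3.037 rad/s (from 29 rpm).
Crank pin A relative to C: A = (d + r cosθ, r sinθ); lever angle φ = atan2(r sinθ, d + r cosθ).
Differentiating tanφ: φ̇ = rω(d cosθ + r)/(d² + r² + 2dr cosθ).
d² + r² + 2dr cosθ = |CA|² = 0.0820273 m²;  d cosθ + r = +0.20416 m.
|ω_lever| = |0.1164·3.037·+0.20416| / 0.0820273 = 0.8798 rad/s.

0.880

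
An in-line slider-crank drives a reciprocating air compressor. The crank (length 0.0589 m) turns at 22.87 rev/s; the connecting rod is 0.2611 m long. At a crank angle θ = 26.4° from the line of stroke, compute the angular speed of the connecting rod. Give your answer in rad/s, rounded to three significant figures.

29.2

ω = 143.7 rad/s (converted from 22.87 rev/s).
The rod makes angle φ with the slider axis where L sinφ = r sinθ; differentiating, L cosφ·φ̇ = r ω cosθ.
L cosφ = √(L² − r² sin²θ) = 0.25978 m.
|ω_rod| = r ω |cosθ| / √(L² − r² sin²θ) = 0.0589·143.7·0.89571/0.25978 = 29.182 rad/s.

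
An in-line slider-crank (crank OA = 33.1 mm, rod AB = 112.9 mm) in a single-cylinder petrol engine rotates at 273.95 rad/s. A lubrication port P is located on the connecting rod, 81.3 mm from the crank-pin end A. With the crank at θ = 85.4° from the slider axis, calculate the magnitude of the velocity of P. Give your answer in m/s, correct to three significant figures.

9.20

ω = 273.9 rad/s.  Crank-pin speed |V_A| = rω = 9.0677 m/s, perpendicular to OA.
Rod angle: sinφ = −(r/L) sinθ ⇒ φ = -16.992°; ω_rod = −rω cosθ/√(L²−r²sin²θ) = -6.7353 rad/s.
V_P = V_A + ω_rod × AP, with AP = 0.0813 m along the rod.
Components: V_Px = −rω sinθ − a·ω_rod·sinφ = -9.1986 m/s;  V_Py = rω cosθ + a·ω_rod·cosφ = +0.20355 m/s.
|V_P| = √(V_Px² + V_Py²) = 9.2008 m/s.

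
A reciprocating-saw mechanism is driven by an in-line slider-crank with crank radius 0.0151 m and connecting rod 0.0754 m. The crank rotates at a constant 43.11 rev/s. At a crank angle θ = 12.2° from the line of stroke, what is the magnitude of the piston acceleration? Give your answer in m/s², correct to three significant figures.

1290

ω = 2π·43.1 = 270.9 rad/s
x(θ) = r cosθ + √(L² − r² sin²θ); with ω constant, a = ω²·d²x/dθ².
d²x/dθ² = −r cosθ − r²(cos2θ)/√u − r⁴ sin²2θ/(4u^{3/2}),  u = L² − r² sin²θ = 0.00567498 m².
Substituting r = 0.0151 m, L = 0.0754 m, θ = 12.2°: d²x/dθ² = -0.017521 m.
a = ω²·d²x/dθ² = (270.9)²·(-0.017521) = -1285.5 m/s²;  |a| = 1285.5 m/s².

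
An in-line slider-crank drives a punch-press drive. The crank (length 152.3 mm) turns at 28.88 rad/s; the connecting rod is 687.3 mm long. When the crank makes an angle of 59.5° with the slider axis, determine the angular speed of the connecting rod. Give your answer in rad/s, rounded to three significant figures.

ω = 28.88 rad/s
The rod makes angle φ with the slider axis where L sinφ = r sinθ; differentiating, L cosφ·φ̇ = r ω cosθ.
L cosφ = √(L² − r² sin²θ) = 0.67466 m.
|ω_rod| = r ω |cosθ| / √(L² − r² sin²θ) = 0.1523·28.88·0.50754/0.67466 = 3.3089 rad/s.

3.31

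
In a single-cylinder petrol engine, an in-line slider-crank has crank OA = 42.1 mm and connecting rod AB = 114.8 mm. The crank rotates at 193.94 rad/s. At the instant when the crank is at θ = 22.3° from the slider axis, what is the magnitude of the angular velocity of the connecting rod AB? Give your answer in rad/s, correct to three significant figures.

66.4

ω = 193.9 rad/s
The rod makes angle φ with the slider axis where L sinφ = r sinθ; differentiating, L cosφ·φ̇ = r ω cosθ.
L cosφ = √(L² − r² sin²θ) = 0.11368 m.
|ω_rod| = r ω |cosθ| / √(L² − r² sin²θ) = 0.0421·193.9·0.92521/0.11368 = 66.45 rad/s.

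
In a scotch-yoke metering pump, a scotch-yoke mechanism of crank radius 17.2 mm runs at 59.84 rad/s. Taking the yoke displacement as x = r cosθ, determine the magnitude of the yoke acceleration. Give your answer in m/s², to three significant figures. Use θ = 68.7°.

22.4

ω = 59.84 rad/s
x = r cosθ ⇒ ẍ = −rω² cosθ (ω constant).
|a| = rω²|cosθ| = 0.0172·(59.84)²·|cos 68.7°| = 22.373 m/s².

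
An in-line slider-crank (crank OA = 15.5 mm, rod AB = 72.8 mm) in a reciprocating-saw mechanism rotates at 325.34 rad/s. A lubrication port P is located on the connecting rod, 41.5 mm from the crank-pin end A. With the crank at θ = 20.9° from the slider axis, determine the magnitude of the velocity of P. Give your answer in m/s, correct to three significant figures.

2.85

ω = 325.3 rad/s.  Crank-pin speed |V_A| = rω = 5.0428 m/s, perpendicular to OA.
Rod angle: sinφ = −(r/L) sinθ ⇒ φ = -4.356°; ω_rod = −rω cosθ/√(L²−r²sin²θ) = -64.899 rad/s.
V_P = V_A + ω_rod × AP, with AP = 0.0415 m along the rod.
Components: V_Px = −rω sinθ − a·ω_rod·sinφ = -2.0035 m/s;  V_Py = rω cosθ + a·ω_rod·cosφ = +2.0255 m/s.
|V_P| = √(V_Px² + V_Py²) = 2.849 m/s.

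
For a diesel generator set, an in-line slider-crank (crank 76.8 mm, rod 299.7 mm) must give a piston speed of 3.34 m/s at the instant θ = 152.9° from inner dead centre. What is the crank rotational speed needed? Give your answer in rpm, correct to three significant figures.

For an in-line slider-crank, |v_piston| = rω|sinθ|·[1 + r cosθ/√(L² − r² sin²θ)].
With r = 0.0768 m, L = 0.2997 m, θ = 152.9°: the bracketed kinematic factor |dx/dθ| = 0.02695 m.
ω = v/|dx/dθ| = 3.34/0.02695 = 123.93 rad/s.
N = 60ω/(2π) = 1183.5 rpm.

1180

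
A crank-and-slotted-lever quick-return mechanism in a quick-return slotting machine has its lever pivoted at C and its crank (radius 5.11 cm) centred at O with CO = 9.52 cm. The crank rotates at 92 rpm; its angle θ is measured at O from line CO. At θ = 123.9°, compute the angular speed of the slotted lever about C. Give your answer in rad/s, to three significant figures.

ω = 9.634 rad/s (from 92 rpm).
Crank pin A relative to C: A = (d + r cosθ, r sinθ); lever angle φ = atan2(r sinθ, d + r cosθ).
Differentiating tanφ: φ̇ = rω(d cosθ + r)/(d² + r² + 2dr cosθ).
d² + r² + 2dr cosθ = |CA|² = 0.0062477 m²;  d cosθ + r = -0.0019973 m.
|ω_lever| = |0.0511·9.634·-0.0019973| / 0.0062477 = 0.15739 rad/s.

0.157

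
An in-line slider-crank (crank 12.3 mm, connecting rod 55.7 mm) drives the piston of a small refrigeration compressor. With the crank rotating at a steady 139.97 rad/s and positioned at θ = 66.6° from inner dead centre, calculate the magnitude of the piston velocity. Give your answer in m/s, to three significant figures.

1.72

ω = 140 rad/s
For an in-line slider-crank, x = r cosθ + √(L² − r² sin²θ), so v = −rω sinθ·[1 + r cosθ/√(L² − r² sin²θ)].
With r = 0.0123 m, L = 0.0557 m, θ = 66.6°: √(L² − r² sin²θ) = 0.054544 m.
v = −0.0123·140·0.91775·[1 + 0.0123·0.39715/0.054544] = -1.7215 m/s.
|v| = 1.7215 m/s.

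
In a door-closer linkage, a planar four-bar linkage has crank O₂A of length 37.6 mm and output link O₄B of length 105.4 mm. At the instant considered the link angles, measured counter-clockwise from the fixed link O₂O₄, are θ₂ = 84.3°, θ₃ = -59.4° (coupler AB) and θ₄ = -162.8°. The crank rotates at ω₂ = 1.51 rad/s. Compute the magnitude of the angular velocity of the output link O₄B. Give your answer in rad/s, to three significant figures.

0.328

ω₂ = 1.51 rad/s
Differentiating the loop-closure r₂e^{iθ₂}+r₃e^{iθ₃}=r₁+r₄e^{iθ₄} gives r₂ω₂e^{iθ₂}+r₃ω₃e^{iθ₃}=r₄ω₄e^{iθ₄}.
Eliminating the other unknown: ω₄ = r₂ω₂ sin(θ₂−θ₃) / [r₄ sin(θ₄−θ₃)].
Numerator sine = +0.59201; denominator sine = -0.97278.
Result = 0.0376·1.51·(+0.59201) / (0.1054·(-0.97278)) = -0.32783 rad/s; magnitude 0.32783 rad/s.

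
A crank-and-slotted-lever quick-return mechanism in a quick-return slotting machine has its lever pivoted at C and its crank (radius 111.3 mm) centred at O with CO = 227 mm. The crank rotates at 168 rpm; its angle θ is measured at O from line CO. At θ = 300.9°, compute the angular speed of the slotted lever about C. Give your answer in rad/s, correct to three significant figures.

ω = 17.59 rad/s (from 168 rpm).
Crank pin A relative to C: A = (d + r cosθ, r sinθ); lever angle φ = atan2(r sinθ, d + r cosθ).
Differentiating tanφ: φ̇ = rω(d cosθ + r)/(d² + r² + 2dr cosθ).
d² + r² + 2dr cosθ = |CA|² = 0.089866 m²;  d cosθ + r = +0.22787 m.
|ω_lever| = |0.1113·17.59·+0.22787| / 0.089866 = 4.9651 rad/s.

4.97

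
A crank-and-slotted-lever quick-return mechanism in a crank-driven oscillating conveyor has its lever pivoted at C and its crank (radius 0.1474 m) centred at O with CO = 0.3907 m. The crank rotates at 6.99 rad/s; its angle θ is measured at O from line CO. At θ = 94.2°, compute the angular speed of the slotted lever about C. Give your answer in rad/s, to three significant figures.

0.738

ω = 6.99 rad/s
Crank pin A relative to C: A = (d + r cosθ, r sinθ); lever angle φ = atan2(r sinθ, d + r cosθ).
Differentiating tanφ: φ̇ = rω(d cosθ + r)/(d² + r² + 2dr cosθ).
d² + r² + 2dr cosθ = |CA|² = 0.165938 m²;  d cosθ + r = +0.11879 m.
|ω_lever| = |0.1474·6.99·+0.11879| / 0.165938 = 0.73755 rad/s.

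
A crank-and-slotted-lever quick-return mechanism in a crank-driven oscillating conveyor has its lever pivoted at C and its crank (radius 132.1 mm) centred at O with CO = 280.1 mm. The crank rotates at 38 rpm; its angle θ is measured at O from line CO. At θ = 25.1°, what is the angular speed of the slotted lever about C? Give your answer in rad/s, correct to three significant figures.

1.24

ω = 3.979 rad/s (from 38 rpm).
Crank pin A relative to C: A = (d + r cosθ, r sinθ); lever angle φ = atan2(r sinθ, d + r cosθ).
Differentiating tanφ: φ̇ = rω(d cosθ + r)/(d² + r² + 2dr cosθ).
d² + r² + 2dr cosθ = |CA|² = 0.162921 m²;  d cosθ + r = +0.38575 m.
|ω_lever| = |0.1321·3.979·+0.38575| / 0.162921 = 1.2446 rad/s.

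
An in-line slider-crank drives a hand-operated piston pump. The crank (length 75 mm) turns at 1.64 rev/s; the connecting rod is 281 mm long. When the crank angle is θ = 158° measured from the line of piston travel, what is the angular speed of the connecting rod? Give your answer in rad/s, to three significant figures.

2.56

ω = 10.3 rad/s (converted from 1.64 rev/s).
The rod makes angle φ with the slider axis where L sinφ = r sinθ; differentiating, L cosφ·φ̇ = r ω cosθ.
L cosφ = √(L² − r² sin²θ) = 0.27959 m.
|ω_rod| = r ω |cosθ| / √(L² − r² sin²θ) = 0.075·10.3·0.92718/0.27959 = 2.5629 rad/s.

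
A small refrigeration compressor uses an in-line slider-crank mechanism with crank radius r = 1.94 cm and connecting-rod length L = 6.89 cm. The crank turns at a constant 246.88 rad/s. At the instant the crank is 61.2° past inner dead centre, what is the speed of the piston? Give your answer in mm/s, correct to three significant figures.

4780

ω = 246.9 rad/s
For an in-line slider-crank, x = r cosθ + √(L² − r² sin²θ), so v = −rω sinθ·[1 + r cosθ/√(L² − r² sin²θ)].
With r = 0.0194 m, L = 0.0689 m, θ = 61.2°: √(L² − r² sin²θ) = 0.06677 m.
v = −0.0194·246.9·0.87631·[1 + 0.0194·0.48175/0.06677] = -4.7845 m/s.
|v| = 4.7845 m/s = 4784.5 mm/s.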